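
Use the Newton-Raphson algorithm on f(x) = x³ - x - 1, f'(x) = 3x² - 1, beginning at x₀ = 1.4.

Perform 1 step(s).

f(x) = x³ - x - 1
f'(x) = 3x² - 1
x₀ = 1.4

Newton-Raphson formula: x_{n+1} = x_n - f(x_n)/f'(x_n)

Iteration 1:
  f(1.400000) = 0.344000
  f'(1.400000) = 4.880000
  x_1 = 1.400000 - 0.344000/4.880000 = 1.329508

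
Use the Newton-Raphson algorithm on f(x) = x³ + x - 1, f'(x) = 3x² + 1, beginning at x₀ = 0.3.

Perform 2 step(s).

f(x) = x³ + x - 1
f'(x) = 3x² + 1
x₀ = 0.3

Newton-Raphson formula: x_{n+1} = x_n - f(x_n)/f'(x_n)

Iteration 1:
  f(0.300000) = -0.673000
  f'(0.300000) = 1.270000
  x_1 = 0.300000 - (-0.673000)/1.270000 = 0.829921
Iteration 2:
  f(0.829921) = 0.401546
  f'(0.829921) = 3.066308
  x_2 = 0.829921 - 0.401546/3.066308 = 0.698967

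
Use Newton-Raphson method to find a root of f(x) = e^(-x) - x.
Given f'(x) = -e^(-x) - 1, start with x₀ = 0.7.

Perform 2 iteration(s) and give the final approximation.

f(x) = e^(-x) - x
f'(x) = -e^(-x) - 1
x₀ = 0.7

Newton-Raphson formula: x_{n+1} = x_n - f(x_n)/f'(x_n)

Iteration 1:
  f(0.700000) = -0.203415
  f'(0.700000) = -1.496585
  x_1 = 0.700000 - (-0.203415)/(-1.496585) = 0.564081
Iteration 2:
  f(0.564081) = 0.004802
  f'(0.564081) = -1.568883
  x_2 = 0.564081 - 0.004802/(-1.568883) = 0.567142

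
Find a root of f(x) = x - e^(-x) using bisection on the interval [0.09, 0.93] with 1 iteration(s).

f(x) = x - e^(-x)
Initial interval: [0.09, 0.93]

Iteration 1:
  c_1 = (0.090000 + 0.930000)/2 = 0.510000
  f(c_1) = f(0.510000) = -0.090496
  f(a) × f(c) ≥ 0, new interval: [0.510000, 0.930000]

After 1 iteration(s), the approximation is c_1 = 0.510000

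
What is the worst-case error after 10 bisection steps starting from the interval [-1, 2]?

Bisection error bound: |error| ≤ (b-a)/2^n
|error| ≤ (2 - (-1))/2^10 = 3/2^10
|error| ≤ 0.0029296875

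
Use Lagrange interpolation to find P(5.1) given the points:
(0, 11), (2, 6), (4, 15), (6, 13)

Lagrange interpolation formula:
P(x) = Σ yᵢ × Lᵢ(x)
where Lᵢ(x) = Π_{j≠i} (x - xⱼ)/(xᵢ - xⱼ)

L_0(5.1) = (5.1 - 2)/(0 - 2) × (5.1 - 4)/(0 - 4) × (5.1 - 6)/(0 - 6) = 0.063937
L_1(5.1) = (5.1 - 0)/(2 - 0) × (5.1 - 4)/(2 - 4) × (5.1 - 6)/(2 - 6) = -0.315562
L_2(5.1) = (5.1 - 0)/(4 - 0) × (5.1 - 2)/(4 - 2) × (5.1 - 6)/(4 - 6) = 0.889313
L_3(5.1) = (5.1 - 0)/(6 - 0) × (5.1 - 2)/(6 - 2) × (5.1 - 4)/(6 - 4) = 0.362312

P(5.1) = 11×L_0(5.1) + 6×L_1(5.1) + 15×L_2(5.1) + 13×L_3(5.1)
P(5.1) = 16.859687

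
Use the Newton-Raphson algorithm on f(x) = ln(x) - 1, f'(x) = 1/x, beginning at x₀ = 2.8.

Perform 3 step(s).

f(x) = ln(x) - 1
f'(x) = 1/x
x₀ = 2.8

Newton-Raphson formula: x_{n+1} = x_n - f(x_n)/f'(x_n)

Iteration 1:
  f(2.800000) = 0.029619
  f'(2.800000) = 0.357143
  x_1 = 2.800000 - 0.029619/0.357143 = 2.717066
Iteration 2:
  f(2.717066) = -0.000448
  f'(2.717066) = 0.368044
  x_2 = 2.717066 - (-0.000448)/0.368044 = 2.718282
Iteration 3:
  f(2.718282) = 0.000000
  f'(2.718282) = 0.367879
  x_3 = 2.718282 - 0.000000/0.367879 = 2.718282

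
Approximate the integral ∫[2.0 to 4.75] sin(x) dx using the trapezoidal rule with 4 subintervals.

f(x) = sin(x)
a = 2.0, b = 4.75, n = 4
h = (b - a)/n = 0.687500

Trapezoidal rule: (h/2)[f(x₀) + 2f(x₁) + 2f(x₂) + ... + f(xₙ)]

x_0 = 2.0000, f(x_0) = 0.909297, coefficient = 1
x_1 = 2.6875, f(x_1) = 0.438647, coefficient = 2
x_2 = 3.3750, f(x_2) = -0.231294, coefficient = 2
x_3 = 4.0625, f(x_3) = -0.796151, coefficient = 2
x_4 = 4.7500, f(x_4) = -0.999293, coefficient = 1

I ≈ (0.687500/2) × -1.267591 = -0.435734
Exact value: -0.453749
Error: 0.018015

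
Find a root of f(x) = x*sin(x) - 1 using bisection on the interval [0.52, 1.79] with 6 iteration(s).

f(x) = x*sin(x) - 1
Initial interval: [0.52, 1.79]

Iteration 1:
  c_1 = (0.520000 + 1.790000)/2 = 1.155000
  f(c_1) = f(1.155000) = 0.056588
  f(a) × f(c) < 0, new interval: [0.520000, 1.155000]
Iteration 2:
  c_2 = (0.520000 + 1.155000)/2 = 0.837500
  f(c_2) = f(0.837500) = -0.377761
  f(a) × f(c) ≥ 0, new interval: [0.837500, 1.155000]
Iteration 3:
  c_3 = (0.837500 + 1.155000)/2 = 0.996250
  f(c_3) = f(0.996250) = -0.163709
  f(a) × f(c) ≥ 0, new interval: [0.996250, 1.155000]
Iteration 4:
  c_4 = (0.996250 + 1.155000)/2 = 1.075625
  f(c_4) = f(1.075625) = -0.053571
  f(a) × f(c) ≥ 0, new interval: [1.075625, 1.155000]
Iteration 5:
  c_5 = (1.075625 + 1.155000)/2 = 1.115312
  f(c_5) = f(1.115312) = 0.001604
  f(a) × f(c) < 0, new interval: [1.075625, 1.115312]
Iteration 6:
  c_6 = (1.075625 + 1.115312)/2 = 1.095469
  f(c_6) = f(1.095469) = -0.025972
  f(a) × f(c) ≥ 0, new interval: [1.095469, 1.115312]

After 6 iteration(s), the approximation is c_6 = 1.095469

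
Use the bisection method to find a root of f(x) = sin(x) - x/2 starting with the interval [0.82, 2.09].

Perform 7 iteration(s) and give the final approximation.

f(x) = sin(x) - x/2
Initial interval: [0.82, 2.09]

Iteration 1:
  c_1 = (0.820000 + 2.090000)/2 = 1.455000
  f(c_1) = f(1.455000) = 0.265803
  f(a) × f(c) ≥ 0, new interval: [1.455000, 2.090000]
Iteration 2:
  c_2 = (1.455000 + 2.090000)/2 = 1.772500
  f(c_2) = f(1.772500) = 0.093477
  f(a) × f(c) ≥ 0, new interval: [1.772500, 2.090000]
Iteration 3:
  c_3 = (1.772500 + 2.090000)/2 = 1.931250
  f(c_3) = f(1.931250) = -0.029888
  f(a) × f(c) < 0, new interval: [1.772500, 1.931250]
Iteration 4:
  c_4 = (1.772500 + 1.931250)/2 = 1.851875
  f(c_4) = f(1.851875) = 0.034819
  f(a) × f(c) ≥ 0, new interval: [1.851875, 1.931250]
Iteration 5:
  c_5 = (1.851875 + 1.931250)/2 = 1.891563
  f(c_5) = f(1.891563) = 0.003213
  f(a) × f(c) ≥ 0, new interval: [1.891563, 1.931250]
Iteration 6:
  c_6 = (1.891563 + 1.931250)/2 = 1.911406
  f(c_6) = f(1.911406) = -0.013152
  f(a) × f(c) < 0, new interval: [1.891563, 1.911406]
Iteration 7:
  c_7 = (1.891563 + 1.911406)/2 = 1.901484
  f(c_7) = f(1.901484) = -0.004923
  f(a) × f(c) < 0, new interval: [1.891563, 1.901484]

After 7 iteration(s), the approximation is c_7 = 1.901484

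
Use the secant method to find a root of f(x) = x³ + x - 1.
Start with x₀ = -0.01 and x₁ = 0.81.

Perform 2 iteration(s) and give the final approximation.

f(x) = x³ + x - 1
x₀ = -0.01, x₁ = 0.81

Secant formula: x_{n+1} = x_n - f(x_n)(x_n - x_{n-1})/(f(x_n) - f(x_{n-1}))

Iteration 1:
  f(-0.010000) = -1.010001
  f(0.810000) = 0.341441
  x_2 = 0.810000 - 0.341441×(0.810000 - (-0.010000))/(0.341441 - (-1.010001))
       = 0.602827
Iteration 2:
  f(0.810000) = 0.341441
  f(0.602827) = -0.178104
  x_3 = 0.602827 - (-0.178104)×(0.602827 - 0.810000)/(-0.178104 - 0.341441)
       = 0.673848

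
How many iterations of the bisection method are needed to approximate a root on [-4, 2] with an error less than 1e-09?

We need (b-a)/2^n ≤ 1e-09
(2 - (-4))/2^n ≤ 1e-09
6/2^n ≤ 1e-09
2^n ≥ 6000000000
n ≥ log₂(6000000000) = 32.48
n ≥ 33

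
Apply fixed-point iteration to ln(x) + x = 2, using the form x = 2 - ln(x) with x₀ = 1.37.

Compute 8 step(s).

Equation: ln(x) + x = 2
Fixed-point form: x = 2 - ln(x)
x₀ = 1.37

x_1 = g(1.370000) = 1.685189
x_2 = g(1.685189) = 1.478122
x_3 = g(1.478122) = 1.609228
x_4 = g(1.609228) = 1.524246
x_5 = g(1.524246) = 1.578500
x_6 = g(1.578500) = 1.543525
x_7 = g(1.543525) = 1.565931
x_8 = g(1.565931) = 1.551519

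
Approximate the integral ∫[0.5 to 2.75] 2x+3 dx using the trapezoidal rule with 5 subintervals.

f(x) = 2x+3
a = 0.5, b = 2.75, n = 5
h = (b - a)/n = 0.450000

Trapezoidal rule: (h/2)[f(x₀) + 2f(x₁) + 2f(x₂) + ... + f(xₙ)]

x_0 = 0.5000, f(x_0) = 4.000000, coefficient = 1
x_1 = 0.9500, f(x_1) = 4.900000, coefficient = 2
x_2 = 1.4000, f(x_2) = 5.800000, coefficient = 2
x_3 = 1.8500, f(x_3) = 6.700000, coefficient = 2
x_4 = 2.3000, f(x_4) = 7.600000, coefficient = 2
x_5 = 2.7500, f(x_5) = 8.500000, coefficient = 1

I ≈ (0.450000/2) × 62.500000 = 14.062500
Exact value: 14.062500
Error: 0.000000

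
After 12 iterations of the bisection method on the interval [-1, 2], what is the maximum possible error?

Bisection error bound: |error| ≤ (b-a)/2^n
|error| ≤ (2 - (-1))/2^12 = 3/2^12
|error| ≤ 0.0007324219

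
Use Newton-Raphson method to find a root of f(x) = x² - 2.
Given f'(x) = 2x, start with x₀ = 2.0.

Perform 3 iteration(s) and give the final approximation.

f(x) = x² - 2
f'(x) = 2x
x₀ = 2.0

Newton-Raphson formula: x_{n+1} = x_n - f(x_n)/f'(x_n)

Iteration 1:
  f(2.000000) = 2.000000
  f'(2.000000) = 4.000000
  x_1 = 2.000000 - 2.000000/4.000000 = 1.500000
Iteration 2:
  f(1.500000) = 0.250000
  f'(1.500000) = 3.000000
  x_2 = 1.500000 - 0.250000/3.000000 = 1.416667
Iteration 3:
  f(1.416667) = 0.006944
  f'(1.416667) = 2.833333
  x_3 = 1.416667 - 0.006944/2.833333 = 1.414216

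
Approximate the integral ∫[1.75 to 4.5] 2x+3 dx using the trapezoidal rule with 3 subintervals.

f(x) = 2x+3
a = 1.75, b = 4.5, n = 3
h = (b - a)/n = 0.916667

Trapezoidal rule: (h/2)[f(x₀) + 2f(x₁) + 2f(x₂) + ... + f(xₙ)]

x_0 = 1.7500, f(x_0) = 6.500000, coefficient = 1
x_1 = 2.6667, f(x_1) = 8.333333, coefficient = 2
x_2 = 3.5833, f(x_2) = 10.166667, coefficient = 2
x_3 = 4.5000, f(x_3) = 12.000000, coefficient = 1

I ≈ (0.916667/2) × 55.500000 = 25.437500
Exact value: 25.437500
Error: 0.000000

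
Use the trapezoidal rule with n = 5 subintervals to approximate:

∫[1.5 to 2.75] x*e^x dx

f(x) = x*e^x
a = 1.5, b = 2.75, n = 5
h = (b - a)/n = 0.250000

Trapezoidal rule: (h/2)[f(x₀) + 2f(x₁) + 2f(x₂) + ... + f(xₙ)]

x_0 = 1.5000, f(x_0) = 6.722534, coefficient = 1
x_1 = 1.7500, f(x_1) = 10.070555, coefficient = 2
x_2 = 2.0000, f(x_2) = 14.778112, coefficient = 2
x_3 = 2.2500, f(x_3) = 21.347406, coefficient = 2
x_4 = 2.5000, f(x_4) = 30.456235, coefficient = 2
x_5 = 2.7500, f(x_5) = 43.017238, coefficient = 1

I ≈ (0.250000/2) × 203.044386 = 25.380548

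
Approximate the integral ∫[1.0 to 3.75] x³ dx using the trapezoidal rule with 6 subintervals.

f(x) = x³
a = 1.0, b = 3.75, n = 6
h = (b - a)/n = 0.458333

Trapezoidal rule: (h/2)[f(x₀) + 2f(x₁) + 2f(x₂) + ... + f(xₙ)]

x_0 = 1.0000, f(x_0) = 1.000000, coefficient = 1
x_1 = 1.4583, f(x_1) = 3.101490, coefficient = 2
x_2 = 1.9167, f(x_2) = 7.041088, coefficient = 2
x_3 = 2.3750, f(x_3) = 13.396484, coefficient = 2
x_4 = 2.8333, f(x_4) = 22.745370, coefficient = 2
x_5 = 3.2917, f(x_5) = 35.665437, coefficient = 2
x_6 = 3.7500, f(x_6) = 52.734375, coefficient = 1

I ≈ (0.458333/2) × 217.634115 = 49.874485
Exact value: 49.188477
Error: 0.686008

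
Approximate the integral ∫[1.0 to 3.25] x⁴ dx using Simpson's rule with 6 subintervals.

f(x) = x⁴
a = 1.0, b = 3.25, n = 6
h = (b - a)/n = 0.375000

Simpson's rule: (h/3)[f(x₀) + 4f(x₁) + 2f(x₂) + ... + f(xₙ)]

x_0 = 1.0000, f(x_0) = 1.000000, coefficient = 1
x_1 = 1.3750, f(x_1) = 3.574463, coefficient = 4
x_2 = 1.7500, f(x_2) = 9.378906, coefficient = 2
x_3 = 2.1250, f(x_3) = 20.390869, coefficient = 4
x_4 = 2.5000, f(x_4) = 39.062500, coefficient = 2
x_5 = 2.8750, f(x_5) = 68.320557, coefficient = 4
x_6 = 3.2500, f(x_6) = 111.566406, coefficient = 1

I ≈ (0.375000/3) × 578.592773 = 72.324097
Exact value: 72.318164
Error: 0.005933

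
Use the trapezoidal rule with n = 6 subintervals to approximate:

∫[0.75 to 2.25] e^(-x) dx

f(x) = e^(-x)
a = 0.75, b = 2.25, n = 6
h = (b - a)/n = 0.250000

Trapezoidal rule: (h/2)[f(x₀) + 2f(x₁) + 2f(x₂) + ... + f(xₙ)]

x_0 = 0.7500, f(x_0) = 0.472367, coefficient = 1
x_1 = 1.0000, f(x_1) = 0.367879, coefficient = 2
x_2 = 1.2500, f(x_2) = 0.286505, coefficient = 2
x_3 = 1.5000, f(x_3) = 0.223130, coefficient = 2
x_4 = 1.7500, f(x_4) = 0.173774, coefficient = 2
x_5 = 2.0000, f(x_5) = 0.135335, coefficient = 2
x_6 = 2.2500, f(x_6) = 0.105399, coefficient = 1

I ≈ (0.250000/2) × 2.951013 = 0.368877
Exact value: 0.366967
Error: 0.001909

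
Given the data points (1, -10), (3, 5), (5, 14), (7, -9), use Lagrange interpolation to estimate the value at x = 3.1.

Lagrange interpolation formula:
P(x) = Σ yᵢ × Lᵢ(x)
where Lᵢ(x) = Π_{j≠i} (x - xⱼ)/(xᵢ - xⱼ)

L_0(3.1) = (3.1 - 3)/(1 - 3) × (3.1 - 5)/(1 - 5) × (3.1 - 7)/(1 - 7) = -0.015438
L_1(3.1) = (3.1 - 1)/(3 - 1) × (3.1 - 5)/(3 - 5) × (3.1 - 7)/(3 - 7) = 0.972562
L_2(3.1) = (3.1 - 1)/(5 - 1) × (3.1 - 3)/(5 - 3) × (3.1 - 7)/(5 - 7) = 0.051188
L_3(3.1) = (3.1 - 1)/(7 - 1) × (3.1 - 3)/(7 - 3) × (3.1 - 5)/(7 - 5) = -0.008313

P(3.1) = (-10)×L_0(3.1) + 5×L_1(3.1) + 14×L_2(3.1) + (-9)×L_3(3.1)
P(3.1) = 5.808625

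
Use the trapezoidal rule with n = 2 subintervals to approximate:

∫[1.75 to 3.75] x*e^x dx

f(x) = x*e^x
a = 1.75, b = 3.75, n = 2
h = (b - a)/n = 1.000000

Trapezoidal rule: (h/2)[f(x₀) + 2f(x₁) + 2f(x₂) + ... + f(xₙ)]

x_0 = 1.7500, f(x_0) = 10.070555, coefficient = 1
x_1 = 2.7500, f(x_1) = 43.017238, coefficient = 2
x_2 = 3.7500, f(x_2) = 159.454058, coefficient = 1

I ≈ (1.000000/2) × 255.559088 = 127.779544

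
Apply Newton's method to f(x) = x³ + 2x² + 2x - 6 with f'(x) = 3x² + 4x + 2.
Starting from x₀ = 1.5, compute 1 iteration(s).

f(x) = x³ + 2x² + 2x - 6
f'(x) = 3x² + 4x + 2
x₀ = 1.5

Newton-Raphson formula: x_{n+1} = x_n - f(x_n)/f'(x_n)

Iteration 1:
  f(1.500000) = 4.875000
  f'(1.500000) = 14.750000
  x_1 = 1.500000 - 4.875000/14.750000 = 1.169492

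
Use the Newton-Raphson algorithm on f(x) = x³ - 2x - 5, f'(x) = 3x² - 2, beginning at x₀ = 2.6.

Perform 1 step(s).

f(x) = x³ - 2x - 5
f'(x) = 3x² - 2
x₀ = 2.6

Newton-Raphson formula: x_{n+1} = x_n - f(x_n)/f'(x_n)

Iteration 1:
  f(2.600000) = 7.376000
  f'(2.600000) = 18.280000
  x_1 = 2.600000 - 7.376000/18.280000 = 2.196499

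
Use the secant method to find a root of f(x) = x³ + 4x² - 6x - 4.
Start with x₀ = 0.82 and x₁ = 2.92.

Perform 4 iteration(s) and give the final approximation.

f(x) = x³ + 4x² - 6x - 4
x₀ = 0.82, x₁ = 2.92

Secant formula: x_{n+1} = x_n - f(x_n)(x_n - x_{n-1})/(f(x_n) - f(x_{n-1}))

Iteration 1:
  f(0.820000) = -5.679032
  f(2.920000) = 37.482688
  x_2 = 2.920000 - 37.482688×(2.920000 - 0.820000)/(37.482688 - (-5.679032))
       = 1.096309
Iteration 2:
  f(2.920000) = 37.482688
  f(1.096309) = -4.452634
  x_3 = 1.096309 - (-4.452634)×(1.096309 - 2.920000)/(-4.452634 - 37.482688)
       = 1.289946
Iteration 3:
  f(1.096309) = -4.452634
  f(1.289946) = -2.937415
  x_4 = 1.289946 - (-2.937415)×(1.289946 - 1.096309)/(-2.937415 - (-4.452634))
       = 1.665332
Iteration 4:
  f(1.289946) = -2.937415
  f(1.665332) = 1.719845
  x_5 = 1.665332 - 1.719845×(1.665332 - 1.289946)/(1.719845 - (-2.937415))
       = 1.526708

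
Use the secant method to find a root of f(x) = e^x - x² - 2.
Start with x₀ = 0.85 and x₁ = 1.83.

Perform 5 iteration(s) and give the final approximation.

f(x) = e^x - x² - 2
x₀ = 0.85, x₁ = 1.83

Secant formula: x_{n+1} = x_n - f(x_n)(x_n - x_{n-1})/(f(x_n) - f(x_{n-1}))

Iteration 1:
  f(0.850000) = -0.382853
  f(1.830000) = 0.884987
  x_2 = 1.830000 - 0.884987×(1.830000 - 0.850000)/(0.884987 - (-0.382853))
       = 1.145933
Iteration 2:
  f(1.830000) = 0.884987
  f(1.145933) = -0.167788
  x_3 = 1.145933 - (-0.167788)×(1.145933 - 1.830000)/(-0.167788 - 0.884987)
       = 1.254958
Iteration 3:
  f(1.145933) = -0.167788
  f(1.254958) = -0.067229
  x_4 = 1.254958 - (-0.067229)×(1.254958 - 1.145933)/(-0.067229 - (-0.167788))
       = 1.327846
Iteration 4:
  f(1.254958) = -0.067229
  f(1.327846) = 0.009733
  x_5 = 1.327846 - 0.009733×(1.327846 - 1.254958)/(0.009733 - (-0.067229))
       = 1.318628
Iteration 5:
  f(1.327846) = 0.009733
  f(1.318628) = -0.000491
  x_6 = 1.318628 - (-0.000491)×(1.318628 - 1.327846)/(-0.000491 - 0.009733)
       = 1.319071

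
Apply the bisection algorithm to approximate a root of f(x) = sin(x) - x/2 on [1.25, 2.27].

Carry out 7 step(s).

f(x) = sin(x) - x/2
Initial interval: [1.25, 2.27]

Iteration 1:
  c_1 = (1.250000 + 2.270000)/2 = 1.760000
  f(c_1) = f(1.760000) = 0.102154
  f(a) × f(c) ≥ 0, new interval: [1.760000, 2.270000]
Iteration 2:
  c_2 = (1.760000 + 2.270000)/2 = 2.015000
  f(c_2) = f(2.015000) = -0.104547
  f(a) × f(c) < 0, new interval: [1.760000, 2.015000]
Iteration 3:
  c_3 = (1.760000 + 2.015000)/2 = 1.887500
  f(c_3) = f(1.887500) = 0.006517
  f(a) × f(c) ≥ 0, new interval: [1.887500, 2.015000]
Iteration 4:
  c_4 = (1.887500 + 2.015000)/2 = 1.951250
  f(c_4) = f(1.951250) = -0.047129
  f(a) × f(c) < 0, new interval: [1.887500, 1.951250]
Iteration 5:
  c_5 = (1.887500 + 1.951250)/2 = 1.919375
  f(c_5) = f(1.919375) = -0.019828
  f(a) × f(c) < 0, new interval: [1.887500, 1.919375]
Iteration 6:
  c_6 = (1.887500 + 1.919375)/2 = 1.903438
  f(c_6) = f(1.903438) = -0.006536
  f(a) × f(c) < 0, new interval: [1.887500, 1.903438]
Iteration 7:
  c_7 = (1.887500 + 1.903438)/2 = 1.895469
  f(c_7) = f(1.895469) = 0.000021
  f(a) × f(c) ≥ 0, new interval: [1.895469, 1.903438]

After 7 iteration(s), the approximation is c_7 = 1.895469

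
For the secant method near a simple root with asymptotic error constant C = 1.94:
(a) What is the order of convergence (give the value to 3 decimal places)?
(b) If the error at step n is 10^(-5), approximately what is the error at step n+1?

(a) Secant method has superlinear convergence with order φ = (1+√5)/2 ≈ 1.618.
    This means |e_{n+1}| ≈ C|e_n|^1.618.

(b) With |e_n| = 10^(-5) and C = 1.94:
    |e_{n+1}| ≈ 1.94 × (10^(-5))^1.618 = 1.94 × 10^(-8.09)

(a) ≈ 1.618 (golden ratio); (b) |e_{n+1}| ≈ 1.576e-08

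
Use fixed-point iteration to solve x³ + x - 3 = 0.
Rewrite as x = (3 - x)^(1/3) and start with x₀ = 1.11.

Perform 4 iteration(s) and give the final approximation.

Equation: x³ + x - 3 = 0
Fixed-point form: x = (3 - x)^(1/3)
x₀ = 1.11

x_1 = g(1.110000) = 1.236386
x_2 = g(1.236386) = 1.208188
x_3 = g(1.208188) = 1.214593
x_4 = g(1.214593) = 1.213144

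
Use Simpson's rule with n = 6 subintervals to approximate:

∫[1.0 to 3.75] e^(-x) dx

f(x) = e^(-x)
a = 1.0, b = 3.75, n = 6
h = (b - a)/n = 0.458333

Simpson's rule: (h/3)[f(x₀) + 4f(x₁) + 2f(x₂) + ... + f(xₙ)]

x_0 = 1.0000, f(x_0) = 0.367879, coefficient = 1
x_1 = 1.4583, f(x_1) = 0.232624, coefficient = 4
x_2 = 1.9167, f(x_2) = 0.147096, coefficient = 2
x_3 = 2.3750, f(x_3) = 0.093014, coefficient = 4
x_4 = 2.8333, f(x_4) = 0.058816, coefficient = 2
x_5 = 3.2917, f(x_5) = 0.037192, coefficient = 4
x_6 = 3.7500, f(x_6) = 0.023518, coefficient = 1

I ≈ (0.458333/3) × 2.254543 = 0.344444
Exact value: 0.344362
Error: 0.000082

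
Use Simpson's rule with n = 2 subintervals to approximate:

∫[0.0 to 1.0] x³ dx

f(x) = x³
a = 0.0, b = 1.0, n = 2
h = (b - a)/n = 0.500000

Simpson's rule: (h/3)[f(x₀) + 4f(x₁) + 2f(x₂) + ... + f(xₙ)]

x_0 = 0.0000, f(x_0) = 0.000000, coefficient = 1
x_1 = 0.5000, f(x_1) = 0.125000, coefficient = 4
x_2 = 1.0000, f(x_2) = 1.000000, coefficient = 1

I ≈ (0.500000/3) × 1.500000 = 0.250000
Exact value: 0.250000
Error: 0.000000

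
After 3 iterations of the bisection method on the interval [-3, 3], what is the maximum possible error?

Bisection error bound: |error| ≤ (b-a)/2^n
|error| ≤ (3 - (-3))/2^3 = 6/2^3
|error| ≤ 0.7500000000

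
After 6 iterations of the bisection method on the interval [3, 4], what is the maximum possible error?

Bisection error bound: |error| ≤ (b-a)/2^n
|error| ≤ (4 - 3)/2^6 = 1/2^6
|error| ≤ 0.0156250000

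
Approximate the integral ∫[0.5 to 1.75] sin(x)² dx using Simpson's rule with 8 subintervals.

f(x) = sin(x)²
a = 0.5, b = 1.75, n = 8
h = (b - a)/n = 0.156250

Simpson's rule: (h/3)[f(x₀) + 4f(x₁) + 2f(x₂) + ... + f(xₙ)]

x_0 = 0.5000, f(x_0) = 0.229849, coefficient = 1
x_1 = 0.6562, f(x_1) = 0.372283, coefficient = 4
x_2 = 0.8125, f(x_2) = 0.527089, coefficient = 2
x_3 = 0.9688, f(x_3) = 0.679270, coefficient = 4
x_4 = 1.1250, f(x_4) = 0.814087, coefficient = 2
x_5 = 1.2812, f(x_5) = 0.918480, coefficient = 4
x_6 = 1.4375, f(x_6) = 0.982337, coefficient = 2
x_7 = 1.5938, f(x_7) = 0.999473, coefficient = 4
x_8 = 1.7500, f(x_8) = 0.968228, coefficient = 1

I ≈ (0.156250/3) × 17.723127 = 0.923080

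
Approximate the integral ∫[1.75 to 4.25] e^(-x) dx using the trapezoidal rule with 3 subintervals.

f(x) = e^(-x)
a = 1.75, b = 4.25, n = 3
h = (b - a)/n = 0.833333

Trapezoidal rule: (h/2)[f(x₀) + 2f(x₁) + 2f(x₂) + ... + f(xₙ)]

x_0 = 1.7500, f(x_0) = 0.173774, coefficient = 1
x_1 = 2.5833, f(x_1) = 0.075522, coefficient = 2
x_2 = 3.4167, f(x_2) = 0.032822, coefficient = 2
x_3 = 4.2500, f(x_3) = 0.014264, coefficient = 1

I ≈ (0.833333/2) × 0.404725 = 0.168635
Exact value: 0.159510
Error: 0.009126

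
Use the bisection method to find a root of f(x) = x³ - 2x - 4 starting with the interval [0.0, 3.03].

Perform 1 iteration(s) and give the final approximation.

f(x) = x³ - 2x - 4
Initial interval: [0.0, 3.03]

Iteration 1:
  c_1 = (0.000000 + 3.030000)/2 = 1.515000
  f(c_1) = f(1.515000) = -3.552734
  f(a) × f(c) ≥ 0, new interval: [1.515000, 3.030000]

After 1 iteration(s), the approximation is c_1 = 1.515000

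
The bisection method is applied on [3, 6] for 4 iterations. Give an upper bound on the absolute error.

Bisection error bound: |error| ≤ (b-a)/2^n
|error| ≤ (6 - 3)/2^4 = 3/2^4
|error| ≤ 0.1875000000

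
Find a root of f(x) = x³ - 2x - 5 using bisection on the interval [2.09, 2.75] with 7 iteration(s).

f(x) = x³ - 2x - 5
Initial interval: [2.09, 2.75]

Iteration 1:
  c_1 = (2.090000 + 2.750000)/2 = 2.420000
  f(c_1) = f(2.420000) = 4.332488
  f(a) × f(c) < 0, new interval: [2.090000, 2.420000]
Iteration 2:
  c_2 = (2.090000 + 2.420000)/2 = 2.255000
  f(c_2) = f(2.255000) = 1.956731
  f(a) × f(c) < 0, new interval: [2.090000, 2.255000]
Iteration 3:
  c_3 = (2.090000 + 2.255000)/2 = 2.172500
  f(c_3) = f(2.172500) = 0.908670
  f(a) × f(c) < 0, new interval: [2.090000, 2.172500]
Iteration 4:
  c_4 = (2.090000 + 2.172500)/2 = 2.131250
  f(c_4) = f(2.131250) = 0.418120
  f(a) × f(c) < 0, new interval: [2.090000, 2.131250]
Iteration 5:
  c_5 = (2.090000 + 2.131250)/2 = 2.110625
  f(c_5) = f(2.110625) = 0.181031
  f(a) × f(c) < 0, new interval: [2.090000, 2.110625]
Iteration 6:
  c_6 = (2.090000 + 2.110625)/2 = 2.100312
  f(c_6) = f(2.100312) = 0.064510
  f(a) × f(c) < 0, new interval: [2.090000, 2.100312]
Iteration 7:
  c_7 = (2.090000 + 2.100312)/2 = 2.095156
  f(c_7) = f(2.095156) = 0.006752
  f(a) × f(c) < 0, new interval: [2.090000, 2.095156]

After 7 iteration(s), the approximation is c_7 = 2.095156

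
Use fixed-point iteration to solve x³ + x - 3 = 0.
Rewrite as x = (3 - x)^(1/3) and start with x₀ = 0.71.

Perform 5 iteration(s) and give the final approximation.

Equation: x³ + x - 3 = 0
Fixed-point form: x = (3 - x)^(1/3)
x₀ = 0.71

x_1 = g(0.710000) = 1.318090
x_2 = g(1.318090) = 1.189235
x_3 = g(1.189235) = 1.218861
x_4 = g(1.218861) = 1.212177
x_5 = g(1.212177) = 1.213691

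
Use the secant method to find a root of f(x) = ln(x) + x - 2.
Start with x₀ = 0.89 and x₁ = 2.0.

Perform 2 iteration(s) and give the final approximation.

f(x) = ln(x) + x - 2
x₀ = 0.89, x₁ = 2.0

Secant formula: x_{n+1} = x_n - f(x_n)(x_n - x_{n-1})/(f(x_n) - f(x_{n-1}))

Iteration 1:
  f(0.890000) = -1.226534
  f(2.000000) = 0.693147
  x_2 = 2.000000 - 0.693147×(2.000000 - 0.890000)/(0.693147 - (-1.226534))
       = 1.599208
Iteration 2:
  f(2.000000) = 0.693147
  f(1.599208) = 0.068716
  x_3 = 1.599208 - 0.068716×(1.599208 - 2.000000)/(0.068716 - 0.693147)
       = 1.555102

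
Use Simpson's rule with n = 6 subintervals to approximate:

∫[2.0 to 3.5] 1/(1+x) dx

f(x) = 1/(1+x)
a = 2.0, b = 3.5, n = 6
h = (b - a)/n = 0.250000

Simpson's rule: (h/3)[f(x₀) + 4f(x₁) + 2f(x₂) + ... + f(xₙ)]

x_0 = 2.0000, f(x_0) = 0.333333, coefficient = 1
x_1 = 2.2500, f(x_1) = 0.307692, coefficient = 4
x_2 = 2.5000, f(x_2) = 0.285714, coefficient = 2
x_3 = 2.7500, f(x_3) = 0.266667, coefficient = 4
x_4 = 3.0000, f(x_4) = 0.250000, coefficient = 2
x_5 = 3.2500, f(x_5) = 0.235294, coefficient = 4
x_6 = 3.5000, f(x_6) = 0.222222, coefficient = 1

I ≈ (0.250000/3) × 4.865596 = 0.405466
Exact value: 0.405465
Error: 0.000001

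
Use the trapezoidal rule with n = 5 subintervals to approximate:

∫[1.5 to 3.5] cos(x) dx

f(x) = cos(x)
a = 1.5, b = 3.5, n = 5
h = (b - a)/n = 0.400000

Trapezoidal rule: (h/2)[f(x₀) + 2f(x₁) + 2f(x₂) + ... + f(xₙ)]

x_0 = 1.5000, f(x_0) = 0.070737, coefficient = 1
x_1 = 1.9000, f(x_1) = -0.323290, coefficient = 2
x_2 = 2.3000, f(x_2) = -0.666276, coefficient = 2
x_3 = 2.7000, f(x_3) = -0.904072, coefficient = 2
x_4 = 3.1000, f(x_4) = -0.999135, coefficient = 2
x_5 = 3.5000, f(x_5) = -0.936457, coefficient = 1

I ≈ (0.400000/2) × -6.651265 = -1.330253
Exact value: -1.348278
Error: 0.018025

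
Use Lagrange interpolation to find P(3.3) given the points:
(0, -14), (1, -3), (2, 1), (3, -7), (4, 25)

Lagrange interpolation formula:
P(x) = Σ yᵢ × Lᵢ(x)
where Lᵢ(x) = Π_{j≠i} (x - xⱼ)/(xᵢ - xⱼ)

L_0(3.3) = (3.3 - 1)/(0 - 1) × (3.3 - 2)/(0 - 2) × (3.3 - 3)/(0 - 3) × (3.3 - 4)/(0 - 4) = -0.026162
L_1(3.3) = (3.3 - 0)/(1 - 0) × (3.3 - 2)/(1 - 2) × (3.3 - 3)/(1 - 3) × (3.3 - 4)/(1 - 4) = 0.150150
L_2(3.3) = (3.3 - 0)/(2 - 0) × (3.3 - 1)/(2 - 1) × (3.3 - 3)/(2 - 3) × (3.3 - 4)/(2 - 4) = -0.398475
L_3(3.3) = (3.3 - 0)/(3 - 0) × (3.3 - 1)/(3 - 1) × (3.3 - 2)/(3 - 2) × (3.3 - 4)/(3 - 4) = 1.151150
L_4(3.3) = (3.3 - 0)/(4 - 0) × (3.3 - 1)/(4 - 1) × (3.3 - 2)/(4 - 2) × (3.3 - 3)/(4 - 3) = 0.123337

P(3.3) = (-14)×L_0(3.3) + (-3)×L_1(3.3) + 1×L_2(3.3) + (-7)×L_3(3.3) + 25×L_4(3.3)
P(3.3) = -5.457263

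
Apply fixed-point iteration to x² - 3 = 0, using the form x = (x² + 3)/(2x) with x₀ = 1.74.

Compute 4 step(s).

Equation: x² - 3 = 0
Fixed-point form: x = (x² + 3)/(2x)
x₀ = 1.74

x_1 = g(1.740000) = 1.732069
x_2 = g(1.732069) = 1.732051
x_3 = g(1.732051) = 1.732051
x_4 = g(1.732051) = 1.732051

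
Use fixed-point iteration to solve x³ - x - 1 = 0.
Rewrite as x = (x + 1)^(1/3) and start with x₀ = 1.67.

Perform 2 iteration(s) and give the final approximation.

Equation: x³ - x - 1 = 0
Fixed-point form: x = (x + 1)^(1/3)
x₀ = 1.67

x_1 = g(1.670000) = 1.387300
x_2 = g(1.387300) = 1.336500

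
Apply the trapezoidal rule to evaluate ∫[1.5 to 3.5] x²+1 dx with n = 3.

f(x) = x²+1
a = 1.5, b = 3.5, n = 3
h = (b - a)/n = 0.666667

Trapezoidal rule: (h/2)[f(x₀) + 2f(x₁) + 2f(x₂) + ... + f(xₙ)]

x_0 = 1.5000, f(x_0) = 3.250000, coefficient = 1
x_1 = 2.1667, f(x_1) = 5.694444, coefficient = 2
x_2 = 2.8333, f(x_2) = 9.027778, coefficient = 2
x_3 = 3.5000, f(x_3) = 13.250000, coefficient = 1

I ≈ (0.666667/2) × 45.944444 = 15.314815
Exact value: 15.166667
Error: 0.148148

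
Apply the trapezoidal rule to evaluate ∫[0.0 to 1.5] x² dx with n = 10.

f(x) = x²
a = 0.0, b = 1.5, n = 10
h = (b - a)/n = 0.150000

Trapezoidal rule: (h/2)[f(x₀) + 2f(x₁) + 2f(x₂) + ... + f(xₙ)]

x_0 = 0.0000, f(x_0) = 0.000000, coefficient = 1
x_1 = 0.1500, f(x_1) = 0.022500, coefficient = 2
x_2 = 0.3000, f(x_2) = 0.090000, coefficient = 2
x_3 = 0.4500, f(x_3) = 0.202500, coefficient = 2
x_4 = 0.6000, f(x_4) = 0.360000, coefficient = 2
x_5 = 0.7500, f(x_5) = 0.562500, coefficient = 2
x_6 = 0.9000, f(x_6) = 0.810000, coefficient = 2
x_7 = 1.0500, f(x_7) = 1.102500, coefficient = 2
x_8 = 1.2000, f(x_8) = 1.440000, coefficient = 2
x_9 = 1.3500, f(x_9) = 1.822500, coefficient = 2
x_10 = 1.5000, f(x_10) = 2.250000, coefficient = 1

I ≈ (0.150000/2) × 15.075000 = 1.130625
Exact value: 1.125000
Error: 0.005625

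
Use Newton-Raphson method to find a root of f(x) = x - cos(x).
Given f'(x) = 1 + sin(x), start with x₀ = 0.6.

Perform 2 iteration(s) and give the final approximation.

f(x) = x - cos(x)
f'(x) = 1 + sin(x)
x₀ = 0.6

Newton-Raphson formula: x_{n+1} = x_n - f(x_n)/f'(x_n)

Iteration 1:
  f(0.600000) = -0.225336
  f'(0.600000) = 1.564642
  x_1 = 0.600000 - (-0.225336)/1.564642 = 0.744017
Iteration 2:
  f(0.744017) = 0.008264
  f'(0.744017) = 1.677249
  x_2 = 0.744017 - 0.008264/1.677249 = 0.739090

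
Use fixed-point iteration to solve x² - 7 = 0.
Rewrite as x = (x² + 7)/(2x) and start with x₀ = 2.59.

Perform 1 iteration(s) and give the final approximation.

Equation: x² - 7 = 0
Fixed-point form: x = (x² + 7)/(2x)
x₀ = 2.59

x_1 = g(2.590000) = 2.646351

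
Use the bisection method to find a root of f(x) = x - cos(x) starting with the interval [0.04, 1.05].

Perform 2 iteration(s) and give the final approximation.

f(x) = x - cos(x)
Initial interval: [0.04, 1.05]

Iteration 1:
  c_1 = (0.040000 + 1.050000)/2 = 0.545000
  f(c_1) = f(0.545000) = -0.310127
  f(a) × f(c) ≥ 0, new interval: [0.545000, 1.050000]
Iteration 2:
  c_2 = (0.545000 + 1.050000)/2 = 0.797500
  f(c_2) = f(0.797500) = 0.099002
  f(a) × f(c) < 0, new interval: [0.545000, 0.797500]

After 2 iteration(s), the approximation is c_2 = 0.797500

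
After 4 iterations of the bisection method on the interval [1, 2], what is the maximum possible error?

Bisection error bound: |error| ≤ (b-a)/2^n
|error| ≤ (2 - 1)/2^4 = 1/2^4
|error| ≤ 0.0625000000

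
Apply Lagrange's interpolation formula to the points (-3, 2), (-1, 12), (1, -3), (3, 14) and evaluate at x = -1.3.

Lagrange interpolation formula:
P(x) = Σ yᵢ × Lᵢ(x)
where Lᵢ(x) = Π_{j≠i} (x - xⱼ)/(xᵢ - xⱼ)

L_0(-1.3) = (-1.3 - (-1))/(-3 - (-1)) × (-1.3 - 1)/(-3 - 1) × (-1.3 - 3)/(-3 - 3) = 0.061813
L_1(-1.3) = (-1.3 - (-3))/(-1 - (-3)) × (-1.3 - 1)/(-1 - 1) × (-1.3 - 3)/(-1 - 3) = 1.050812
L_2(-1.3) = (-1.3 - (-3))/(1 - (-3)) × (-1.3 - (-1))/(1 - (-1)) × (-1.3 - 3)/(1 - 3) = -0.137063
L_3(-1.3) = (-1.3 - (-3))/(3 - (-3)) × (-1.3 - (-1))/(3 - (-1)) × (-1.3 - 1)/(3 - 1) = 0.024438

P(-1.3) = 2×L_0(-1.3) + 12×L_1(-1.3) + (-3)×L_2(-1.3) + 14×L_3(-1.3)
P(-1.3) = 13.486687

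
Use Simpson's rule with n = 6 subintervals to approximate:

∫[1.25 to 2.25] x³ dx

f(x) = x³
a = 1.25, b = 2.25, n = 6
h = (b - a)/n = 0.166667

Simpson's rule: (h/3)[f(x₀) + 4f(x₁) + 2f(x₂) + ... + f(xₙ)]

x_0 = 1.2500, f(x_0) = 1.953125, coefficient = 1
x_1 = 1.4167, f(x_1) = 2.843171, coefficient = 4
x_2 = 1.5833, f(x_2) = 3.969329, coefficient = 2
x_3 = 1.7500, f(x_3) = 5.359375, coefficient = 4
x_4 = 1.9167, f(x_4) = 7.041088, coefficient = 2
x_5 = 2.0833, f(x_5) = 9.042245, coefficient = 4
x_6 = 2.2500, f(x_6) = 11.390625, coefficient = 1

I ≈ (0.166667/3) × 104.343750 = 5.796875
Exact value: 5.796875
Error: 0.000000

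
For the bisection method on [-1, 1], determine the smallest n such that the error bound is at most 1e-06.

We need (b-a)/2^n ≤ 1e-06
(1 - (-1))/2^n ≤ 1e-06
2/2^n ≤ 1e-06
2^n ≥ 2000000
n ≥ log₂(2000000) = 20.93
n ≥ 21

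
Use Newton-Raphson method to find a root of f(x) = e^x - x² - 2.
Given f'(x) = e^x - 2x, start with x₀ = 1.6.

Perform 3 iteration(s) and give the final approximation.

f(x) = e^x - x² - 2
f'(x) = e^x - 2x
x₀ = 1.6

Newton-Raphson formula: x_{n+1} = x_n - f(x_n)/f'(x_n)

Iteration 1:
  f(1.600000) = 0.393032
  f'(1.600000) = 1.753032
  x_1 = 1.600000 - 0.393032/1.753032 = 1.375799
Iteration 2:
  f(1.375799) = 0.065415
  f'(1.375799) = 1.206639
  x_2 = 1.375799 - 0.065415/1.206639 = 1.321586
Iteration 3:
  f(1.321586) = 0.002774
  f'(1.321586) = 1.106192
  x_3 = 1.321586 - 0.002774/1.106192 = 1.319079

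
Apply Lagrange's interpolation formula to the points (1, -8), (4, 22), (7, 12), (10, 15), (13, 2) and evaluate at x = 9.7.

Lagrange interpolation formula:
P(x) = Σ yᵢ × Lᵢ(x)
where Lᵢ(x) = Π_{j≠i} (x - xⱼ)/(xᵢ - xⱼ)

L_0(9.7) = (9.7 - 4)/(1 - 4) × (9.7 - 7)/(1 - 7) × (9.7 - 10)/(1 - 10) × (9.7 - 13)/(1 - 13) = 0.007838
L_1(9.7) = (9.7 - 1)/(4 - 1) × (9.7 - 7)/(4 - 7) × (9.7 - 10)/(4 - 10) × (9.7 - 13)/(4 - 13) = -0.047850
L_2(9.7) = (9.7 - 1)/(7 - 1) × (9.7 - 4)/(7 - 4) × (9.7 - 10)/(7 - 10) × (9.7 - 13)/(7 - 13) = 0.151525
L_3(9.7) = (9.7 - 1)/(10 - 1) × (9.7 - 4)/(10 - 4) × (9.7 - 7)/(10 - 7) × (9.7 - 13)/(10 - 13) = 0.909150
L_4(9.7) = (9.7 - 1)/(13 - 1) × (9.7 - 4)/(13 - 4) × (9.7 - 7)/(13 - 7) × (9.7 - 10)/(13 - 10) = -0.020663

P(9.7) = (-8)×L_0(9.7) + 22×L_1(9.7) + 12×L_2(9.7) + 15×L_3(9.7) + 2×L_4(9.7)
P(9.7) = 14.298825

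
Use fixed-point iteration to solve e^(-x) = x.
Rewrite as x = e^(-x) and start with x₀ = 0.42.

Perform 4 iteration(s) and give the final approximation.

Equation: e^(-x) = x
Fixed-point form: x = e^(-x)
x₀ = 0.42

x_1 = g(0.420000) = 0.657047
x_2 = g(0.657047) = 0.518380
x_3 = g(0.518380) = 0.595484
x_4 = g(0.595484) = 0.551295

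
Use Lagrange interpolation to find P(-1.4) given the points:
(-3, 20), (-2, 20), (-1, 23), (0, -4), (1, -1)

Lagrange interpolation formula:
P(x) = Σ yᵢ × Lᵢ(x)
where Lᵢ(x) = Π_{j≠i} (x - xⱼ)/(xᵢ - xⱼ)

L_0(-1.4) = (-1.4 - (-2))/(-3 - (-2)) × (-1.4 - (-1))/(-3 - (-1)) × (-1.4 - 0)/(-3 - 0) × (-1.4 - 1)/(-3 - 1) = -0.033600
L_1(-1.4) = (-1.4 - (-3))/(-2 - (-3)) × (-1.4 - (-1))/(-2 - (-1)) × (-1.4 - 0)/(-2 - 0) × (-1.4 - 1)/(-2 - 1) = 0.358400
L_2(-1.4) = (-1.4 - (-3))/(-1 - (-3)) × (-1.4 - (-2))/(-1 - (-2)) × (-1.4 - 0)/(-1 - 0) × (-1.4 - 1)/(-1 - 1) = 0.806400
L_3(-1.4) = (-1.4 - (-3))/(0 - (-3)) × (-1.4 - (-2))/(0 - (-2)) × (-1.4 - (-1))/(0 - (-1)) × (-1.4 - 1)/(0 - 1) = -0.153600
L_4(-1.4) = (-1.4 - (-3))/(1 - (-3)) × (-1.4 - (-2))/(1 - (-2)) × (-1.4 - (-1))/(1 - (-1)) × (-1.4 - 0)/(1 - 0) = 0.022400

P(-1.4) = 20×L_0(-1.4) + 20×L_1(-1.4) + 23×L_2(-1.4) + (-4)×L_3(-1.4) + (-1)×L_4(-1.4)
P(-1.4) = 25.635200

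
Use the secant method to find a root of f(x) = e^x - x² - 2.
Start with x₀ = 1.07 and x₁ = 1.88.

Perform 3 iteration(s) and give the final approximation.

f(x) = e^x - x² - 2
x₀ = 1.07, x₁ = 1.88

Secant formula: x_{n+1} = x_n - f(x_n)(x_n - x_{n-1})/(f(x_n) - f(x_{n-1}))

Iteration 1:
  f(1.070000) = -0.229521
  f(1.880000) = 1.019105
  x_2 = 1.880000 - 1.019105×(1.880000 - 1.070000)/(1.019105 - (-0.229521))
       = 1.218893
Iteration 2:
  f(1.880000) = 1.019105
  f(1.218893) = -0.102260
  x_3 = 1.218893 - (-0.102260)×(1.218893 - 1.880000)/(-0.102260 - 1.019105)
       = 1.279181
Iteration 3:
  f(1.218893) = -0.102260
  f(1.279181) = -0.042609
  x_4 = 1.279181 - (-0.042609)×(1.279181 - 1.218893)/(-0.042609 - (-0.102260))
       = 1.322245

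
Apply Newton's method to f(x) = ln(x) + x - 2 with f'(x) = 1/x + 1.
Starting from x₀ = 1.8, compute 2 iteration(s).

f(x) = ln(x) + x - 2
f'(x) = 1/x + 1
x₀ = 1.8

Newton-Raphson formula: x_{n+1} = x_n - f(x_n)/f'(x_n)

Iteration 1:
  f(1.800000) = 0.387787
  f'(1.800000) = 1.555556
  x_1 = 1.800000 - 0.387787/1.555556 = 1.550709
Iteration 2:
  f(1.550709) = -0.010579
  f'(1.550709) = 1.644866
  x_2 = 1.550709 - (-0.010579)/1.644866 = 1.557140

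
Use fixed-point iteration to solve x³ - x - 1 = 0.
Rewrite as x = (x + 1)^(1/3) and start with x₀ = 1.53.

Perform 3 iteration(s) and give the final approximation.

Equation: x³ - x - 1 = 0
Fixed-point form: x = (x + 1)^(1/3)
x₀ = 1.53

x_1 = g(1.530000) = 1.362616
x_2 = g(1.362616) = 1.331878
x_3 = g(1.331878) = 1.326077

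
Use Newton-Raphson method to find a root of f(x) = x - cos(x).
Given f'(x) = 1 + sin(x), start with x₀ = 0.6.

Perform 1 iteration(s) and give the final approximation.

f(x) = x - cos(x)
f'(x) = 1 + sin(x)
x₀ = 0.6

Newton-Raphson formula: x_{n+1} = x_n - f(x_n)/f'(x_n)

Iteration 1:
  f(0.600000) = -0.225336
  f'(0.600000) = 1.564642
  x_1 = 0.600000 - (-0.225336)/1.564642 = 0.744017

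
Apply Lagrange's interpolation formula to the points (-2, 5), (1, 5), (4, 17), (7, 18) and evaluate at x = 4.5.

Lagrange interpolation formula:
P(x) = Σ yᵢ × Lᵢ(x)
where Lᵢ(x) = Π_{j≠i} (x - xⱼ)/(xᵢ - xⱼ)

L_0(4.5) = (4.5 - 1)/(-2 - 1) × (4.5 - 4)/(-2 - 4) × (4.5 - 7)/(-2 - 7) = 0.027006
L_1(4.5) = (4.5 - (-2))/(1 - (-2)) × (4.5 - 4)/(1 - 4) × (4.5 - 7)/(1 - 7) = -0.150463
L_2(4.5) = (4.5 - (-2))/(4 - (-2)) × (4.5 - 1)/(4 - 1) × (4.5 - 7)/(4 - 7) = 1.053241
L_3(4.5) = (4.5 - (-2))/(7 - (-2)) × (4.5 - 1)/(7 - 1) × (4.5 - 4)/(7 - 4) = 0.070216

P(4.5) = 5×L_0(4.5) + 5×L_1(4.5) + 17×L_2(4.5) + 18×L_3(4.5)
P(4.5) = 18.551698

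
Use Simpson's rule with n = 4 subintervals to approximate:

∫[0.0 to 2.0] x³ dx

f(x) = x³
a = 0.0, b = 2.0, n = 4
h = (b - a)/n = 0.500000

Simpson's rule: (h/3)[f(x₀) + 4f(x₁) + 2f(x₂) + ... + f(xₙ)]

x_0 = 0.0000, f(x_0) = 0.000000, coefficient = 1
x_1 = 0.5000, f(x_1) = 0.125000, coefficient = 4
x_2 = 1.0000, f(x_2) = 1.000000, coefficient = 2
x_3 = 1.5000, f(x_3) = 3.375000, coefficient = 4
x_4 = 2.0000, f(x_4) = 8.000000, coefficient = 1

I ≈ (0.500000/3) × 24.000000 = 4.000000
Exact value: 4.000000
Error: 0.000000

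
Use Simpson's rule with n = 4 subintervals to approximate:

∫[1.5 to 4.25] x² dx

f(x) = x²
a = 1.5, b = 4.25, n = 4
h = (b - a)/n = 0.687500

Simpson's rule: (h/3)[f(x₀) + 4f(x₁) + 2f(x₂) + ... + f(xₙ)]

x_0 = 1.5000, f(x_0) = 2.250000, coefficient = 1
x_1 = 2.1875, f(x_1) = 4.785156, coefficient = 4
x_2 = 2.8750, f(x_2) = 8.265625, coefficient = 2
x_3 = 3.5625, f(x_3) = 12.691406, coefficient = 4
x_4 = 4.2500, f(x_4) = 18.062500, coefficient = 1

I ≈ (0.687500/3) × 106.750000 = 24.463542
Exact value: 24.463542
Error: 0.000000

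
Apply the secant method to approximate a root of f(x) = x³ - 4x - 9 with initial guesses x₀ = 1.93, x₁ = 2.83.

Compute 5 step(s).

f(x) = x³ - 4x - 9
x₀ = 1.93, x₁ = 2.83

Secant formula: x_{n+1} = x_n - f(x_n)(x_n - x_{n-1})/(f(x_n) - f(x_{n-1}))

Iteration 1:
  f(1.930000) = -9.530943
  f(2.830000) = 2.345187
  x_2 = 2.830000 - 2.345187×(2.830000 - 1.930000)/(2.345187 - (-9.530943))
       = 2.652276
Iteration 2:
  f(2.830000) = 2.345187
  f(2.652276) = -0.951481
  x_3 = 2.652276 - (-0.951481)×(2.652276 - 2.830000)/(-0.951481 - 2.345187)
       = 2.703571
Iteration 3:
  f(2.652276) = -0.951481
  f(2.703571) = -0.053086
  x_4 = 2.703571 - (-0.053086)×(2.703571 - 2.652276)/(-0.053086 - (-0.951481))
       = 2.706602
Iteration 4:
  f(2.703571) = -0.053086
  f(2.706602) = 0.001328
  x_5 = 2.706602 - 0.001328×(2.706602 - 2.703571)/(0.001328 - (-0.053086))
       = 2.706528
Iteration 5:
  f(2.706602) = 0.001328
  f(2.706528) = -0.000002
  x_6 = 2.706528 - (-0.000002)×(2.706528 - 2.706602)/(-0.000002 - 0.001328)
       = 2.706528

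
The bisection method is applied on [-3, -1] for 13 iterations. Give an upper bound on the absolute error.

Bisection error bound: |error| ≤ (b-a)/2^n
|error| ≤ (-1 - (-3))/2^13 = 2/2^13
|error| ≤ 0.0002441406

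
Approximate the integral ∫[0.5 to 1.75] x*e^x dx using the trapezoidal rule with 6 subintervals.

f(x) = x*e^x
a = 0.5, b = 1.75, n = 6
h = (b - a)/n = 0.208333

Trapezoidal rule: (h/2)[f(x₀) + 2f(x₁) + 2f(x₂) + ... + f(xₙ)]

x_0 = 0.5000, f(x_0) = 0.824361, coefficient = 1
x_1 = 0.7083, f(x_1) = 1.438345, coefficient = 2
x_2 = 0.9167, f(x_2) = 2.292528, coefficient = 2
x_3 = 1.1250, f(x_3) = 3.465244, coefficient = 2
x_4 = 1.3333, f(x_4) = 5.058224, coefficient = 2
x_5 = 1.5417, f(x_5) = 7.203239, coefficient = 2
x_6 = 1.7500, f(x_6) = 10.070555, coefficient = 1

I ≈ (0.208333/2) × 49.810074 = 5.188549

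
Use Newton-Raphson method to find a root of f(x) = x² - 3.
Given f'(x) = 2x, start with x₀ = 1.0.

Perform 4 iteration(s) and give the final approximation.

f(x) = x² - 3
f'(x) = 2x
x₀ = 1.0

Newton-Raphson formula: x_{n+1} = x_n - f(x_n)/f'(x_n)

Iteration 1:
  f(1.000000) = -2.000000
  f'(1.000000) = 2.000000
  x_1 = 1.000000 - (-2.000000)/2.000000 = 2.000000
Iteration 2:
  f(2.000000) = 1.000000
  f'(2.000000) = 4.000000
  x_2 = 2.000000 - 1.000000/4.000000 = 1.750000
Iteration 3:
  f(1.750000) = 0.062500
  f'(1.750000) = 3.500000
  x_3 = 1.750000 - 0.062500/3.500000 = 1.732143
Iteration 4:
  f(1.732143) = 0.000319
  f'(1.732143) = 3.464286
  x_4 = 1.732143 - 0.000319/3.464286 = 1.732051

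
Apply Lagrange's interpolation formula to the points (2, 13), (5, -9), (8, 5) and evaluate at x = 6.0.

Lagrange interpolation formula:
P(x) = Σ yᵢ × Lᵢ(x)
where Lᵢ(x) = Π_{j≠i} (x - xⱼ)/(xᵢ - xⱼ)

L_0(6.0) = (6.0 - 5)/(2 - 5) × (6.0 - 8)/(2 - 8) = -0.111111
L_1(6.0) = (6.0 - 2)/(5 - 2) × (6.0 - 8)/(5 - 8) = 0.888889
L_2(6.0) = (6.0 - 2)/(8 - 2) × (6.0 - 5)/(8 - 5) = 0.222222

P(6.0) = 13×L_0(6.0) + (-9)×L_1(6.0) + 5×L_2(6.0)
P(6.0) = -8.333333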